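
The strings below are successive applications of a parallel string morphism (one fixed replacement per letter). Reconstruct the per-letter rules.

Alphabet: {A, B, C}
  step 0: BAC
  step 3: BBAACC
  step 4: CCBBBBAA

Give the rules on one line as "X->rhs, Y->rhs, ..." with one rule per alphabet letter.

A->BB, B->C, C->A

  step 3 ⇒ step 4: BBAACC ⇒ C·C·BB·BB·A·A
    A ↦ BB
    B ↦ C
    C ↦ A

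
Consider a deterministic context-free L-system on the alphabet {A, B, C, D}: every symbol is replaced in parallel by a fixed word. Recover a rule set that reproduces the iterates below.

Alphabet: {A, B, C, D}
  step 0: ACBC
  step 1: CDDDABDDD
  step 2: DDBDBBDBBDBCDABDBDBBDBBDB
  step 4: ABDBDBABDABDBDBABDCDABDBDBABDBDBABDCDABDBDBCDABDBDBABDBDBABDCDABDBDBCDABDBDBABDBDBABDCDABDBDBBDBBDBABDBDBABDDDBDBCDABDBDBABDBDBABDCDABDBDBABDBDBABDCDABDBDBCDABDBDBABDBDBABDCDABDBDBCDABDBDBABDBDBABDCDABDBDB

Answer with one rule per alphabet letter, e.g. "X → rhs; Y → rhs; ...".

A->CD, B->ABD, C->DD, D->BDB

  step 1 ⇒ step 2: CDDDABDDD ⇒ DD·BDB·BDB·BDB·CD·ABD·BDB·BDB·BDB
    A ↦ CD
    B ↦ ABD
    C ↦ DD
    D ↦ BDB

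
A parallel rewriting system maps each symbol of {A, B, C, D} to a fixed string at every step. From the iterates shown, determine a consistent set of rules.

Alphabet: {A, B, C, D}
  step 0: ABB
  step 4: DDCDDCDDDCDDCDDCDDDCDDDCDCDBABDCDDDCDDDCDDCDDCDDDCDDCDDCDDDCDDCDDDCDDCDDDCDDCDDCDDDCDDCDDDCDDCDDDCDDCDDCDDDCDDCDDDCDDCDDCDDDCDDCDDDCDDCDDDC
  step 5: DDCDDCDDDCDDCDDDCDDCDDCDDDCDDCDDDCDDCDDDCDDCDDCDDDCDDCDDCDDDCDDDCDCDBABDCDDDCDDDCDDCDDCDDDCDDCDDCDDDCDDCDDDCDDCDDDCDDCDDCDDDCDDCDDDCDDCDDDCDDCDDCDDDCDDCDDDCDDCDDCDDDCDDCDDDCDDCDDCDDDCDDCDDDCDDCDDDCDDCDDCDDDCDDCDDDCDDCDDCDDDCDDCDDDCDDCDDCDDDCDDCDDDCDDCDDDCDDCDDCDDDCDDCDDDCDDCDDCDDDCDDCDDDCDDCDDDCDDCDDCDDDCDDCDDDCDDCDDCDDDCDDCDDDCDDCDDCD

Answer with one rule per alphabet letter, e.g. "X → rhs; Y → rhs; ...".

A->BAB, B->DCD, C->D, D->DDC

  step 4 ⇒ step 5: DDCDDCDDDCDDCDDCDDDCDDDCDCDBABDCDDDCDDDCDDCDDCDDDCDDCDDCDDDCDDCDDDCDDCDDDCDDCDDCDDDCDDCDDDCDDCDDDCDDCDDCDDDCDDCDDDCDDCDDCDDDCDDCDDDCDDCDDDC ⇒ DDC·DDC·D·DDC·DDC·D·DDC·DDC·DDC·D·DDC·DDC·D·DDC·DDC·D·DDC·DDC·DDC·D·DDC·DDC·DDC·D·DDC·D·DDC·DCD·BAB·DCD·DDC·D·DDC·DDC·DDC·D·DDC·DDC·DDC·D·DDC·DDC·D·DDC·DDC·D·DDC·DDC·DDC·D·DDC·DDC·D·DDC·DDC·D·DDC·DDC·DDC·D·DDC·DDC·D·DDC·DDC·DDC·D·DDC·DDC·D·DDC·DDC·DDC·D·DDC·DDC·D·DDC·DDC·D·DDC·DDC·DDC·D·DDC·DDC·D·DDC·DDC·DDC·D·DDC·DDC·D·DDC·DDC·DDC·D·DDC·DDC·D·DDC·DDC·D·DDC·DDC·DDC·D·DDC·DDC·D·DDC·DDC·DDC·D·DDC·DDC·D·DDC·DDC·D·DDC·DDC·DDC·D·DDC·DDC·D·DDC·DDC·DDC·D·DDC·DDC·D·DDC·DDC·DDC·D
    A ↦ BAB
    B ↦ DCD
    C ↦ D
    D ↦ DDC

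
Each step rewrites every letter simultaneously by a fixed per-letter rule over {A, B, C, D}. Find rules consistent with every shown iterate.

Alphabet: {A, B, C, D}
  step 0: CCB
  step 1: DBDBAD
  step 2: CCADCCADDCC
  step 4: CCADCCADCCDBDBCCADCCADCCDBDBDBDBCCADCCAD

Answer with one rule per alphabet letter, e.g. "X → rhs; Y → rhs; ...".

A->D, B->AD, C->DB, D->CC

  step 1 ⇒ step 2: DBDBAD ⇒ CC·AD·CC·AD·D·CC
    A ↦ D
    B ↦ AD
    D ↦ CC
  step 0 ⇒ step 1: CCB ⇒ DB·DB·AD
    C ↦ DB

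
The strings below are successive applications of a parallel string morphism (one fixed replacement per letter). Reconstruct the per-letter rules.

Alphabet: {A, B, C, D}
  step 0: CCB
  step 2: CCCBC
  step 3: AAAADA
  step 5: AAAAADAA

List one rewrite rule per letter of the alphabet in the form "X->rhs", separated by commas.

A->C, B->AD, C->A, D->BC

  step 2 ⇒ step 3: CCCBC ⇒ A·A·A·AD·A
    B ↦ AD
    C ↦ A
    A ↦ C  (constrained at step 3)
    D ↦ BC  (constrained at step 3)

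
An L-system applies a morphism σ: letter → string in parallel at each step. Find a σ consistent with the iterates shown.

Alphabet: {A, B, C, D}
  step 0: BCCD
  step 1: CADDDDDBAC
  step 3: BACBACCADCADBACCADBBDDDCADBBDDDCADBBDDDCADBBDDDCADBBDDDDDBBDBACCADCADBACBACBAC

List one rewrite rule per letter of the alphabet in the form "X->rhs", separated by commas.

  step 0 ⇒ step 1: BCCD ⇒ CAD·DD·DD·BAC
    B ↦ CAD
    C ↦ DD
    D ↦ BAC
    A ↦ BBD  (constrained at step 1)

A->BBD, B->CAD, C->DD, D->BAC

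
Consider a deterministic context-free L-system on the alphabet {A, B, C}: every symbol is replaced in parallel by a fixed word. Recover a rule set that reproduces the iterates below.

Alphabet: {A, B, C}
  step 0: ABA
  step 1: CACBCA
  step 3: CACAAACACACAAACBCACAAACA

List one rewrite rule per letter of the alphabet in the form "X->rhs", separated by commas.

A->CA, B->CB, C->AA

  step 0 ⇒ step 1: ABA ⇒ CA·CB·CA
    A ↦ CA
    B ↦ CB
    C ↦ AA  (constrained at step 1)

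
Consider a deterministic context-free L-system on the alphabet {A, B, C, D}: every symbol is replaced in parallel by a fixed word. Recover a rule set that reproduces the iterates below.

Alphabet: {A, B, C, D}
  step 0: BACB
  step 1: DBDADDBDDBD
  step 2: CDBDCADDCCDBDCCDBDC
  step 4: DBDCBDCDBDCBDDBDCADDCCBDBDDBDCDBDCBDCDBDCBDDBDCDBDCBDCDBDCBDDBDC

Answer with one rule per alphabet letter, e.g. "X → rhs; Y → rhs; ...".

  step 1 ⇒ step 2: DBDADDBDDBD ⇒ C·DBD·C·ADD·C·C·DBD·C·C·DBD·C
    A ↦ ADD
    B ↦ DBD
    D ↦ C
  step 0 ⇒ step 1: BACB ⇒ DBD·ADD·BD·DBD
    C ↦ BD

A->ADD, B->DBD, C->BD, D->C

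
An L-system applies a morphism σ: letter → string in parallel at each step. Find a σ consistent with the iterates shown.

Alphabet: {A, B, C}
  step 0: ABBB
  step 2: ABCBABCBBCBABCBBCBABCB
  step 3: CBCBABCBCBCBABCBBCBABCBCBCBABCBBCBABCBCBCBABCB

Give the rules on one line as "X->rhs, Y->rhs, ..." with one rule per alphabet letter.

A->C, B->BCB, C->A

  step 2 ⇒ step 3: ABCBABCBBCBABCBBCBABCB ⇒ C·BCB·A·BCB·C·BCB·A·BCB·BCB·A·BCB·C·BCB·A·BCB·BCB·A·BCB·C·BCB·A·BCB
    A ↦ C
    B ↦ BCB
    C ↦ A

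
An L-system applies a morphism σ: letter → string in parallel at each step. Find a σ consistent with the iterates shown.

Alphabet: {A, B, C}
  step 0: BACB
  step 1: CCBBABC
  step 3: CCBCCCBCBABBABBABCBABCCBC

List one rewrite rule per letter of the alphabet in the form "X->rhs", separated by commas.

  step 0 ⇒ step 1: BACB ⇒ C·CB·BAB·C
    A ↦ CB
    B ↦ C
    C ↦ BAB

A->CB, B->C, C->BAB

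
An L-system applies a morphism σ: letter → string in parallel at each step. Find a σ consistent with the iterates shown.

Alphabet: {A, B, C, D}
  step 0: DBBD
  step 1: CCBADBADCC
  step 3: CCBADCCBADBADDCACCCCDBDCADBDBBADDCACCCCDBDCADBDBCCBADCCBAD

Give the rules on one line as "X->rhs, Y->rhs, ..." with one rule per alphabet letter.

  step 0 ⇒ step 1: DBBD ⇒ CC·BAD·BAD·CC
    B ↦ BAD
    D ↦ CC
    A ↦ DCA  (constrained at step 1)
    C ↦ DB  (constrained at step 1)

A->DCA, B->BAD, C->DB, D->CC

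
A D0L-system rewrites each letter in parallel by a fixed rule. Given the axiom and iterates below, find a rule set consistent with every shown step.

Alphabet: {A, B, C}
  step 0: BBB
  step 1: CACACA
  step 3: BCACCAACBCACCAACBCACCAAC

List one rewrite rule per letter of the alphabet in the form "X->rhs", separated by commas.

  step 0 ⇒ step 1: BBB ⇒ CA·CA·CA
    B ↦ CA
    A ↦ BC  (constrained at step 1)
    C ↦ AC  (constrained at step 1)

A->BC, B->CA, C->AC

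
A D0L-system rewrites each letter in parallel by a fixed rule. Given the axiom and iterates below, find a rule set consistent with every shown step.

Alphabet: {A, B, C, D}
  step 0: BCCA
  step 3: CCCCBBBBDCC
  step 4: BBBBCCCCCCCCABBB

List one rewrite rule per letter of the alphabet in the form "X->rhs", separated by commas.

  step 3 ⇒ step 4: CCCCBBBBDCC ⇒ B·B·B·B·CC·CC·CC·CC·AB·B·B
    B ↦ CC
    C ↦ B
    D ↦ AB
    A ↦ D  (constrained at step 0)

A->D, B->CC, C->B, D->AB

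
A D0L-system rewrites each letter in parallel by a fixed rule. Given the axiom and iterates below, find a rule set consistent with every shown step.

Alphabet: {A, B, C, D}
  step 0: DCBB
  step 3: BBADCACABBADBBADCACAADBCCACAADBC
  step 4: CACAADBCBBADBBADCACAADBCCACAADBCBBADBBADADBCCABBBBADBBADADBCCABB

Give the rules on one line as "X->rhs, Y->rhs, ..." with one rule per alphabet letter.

A->AD, B->CA, C->BB, D->BC

  step 3 ⇒ step 4: BBADCACABBADBBADCACAADBCCACAADBC ⇒ CA·CA·AD·BC·BB·AD·BB·AD·CA·CA·AD·BC·CA·CA·AD·BC·BB·AD·BB·AD·AD·BC·CA·BB·BB·AD·BB·AD·AD·BC·CA·BB
    A ↦ AD
    B ↦ CA
    C ↦ BB
    D ↦ BC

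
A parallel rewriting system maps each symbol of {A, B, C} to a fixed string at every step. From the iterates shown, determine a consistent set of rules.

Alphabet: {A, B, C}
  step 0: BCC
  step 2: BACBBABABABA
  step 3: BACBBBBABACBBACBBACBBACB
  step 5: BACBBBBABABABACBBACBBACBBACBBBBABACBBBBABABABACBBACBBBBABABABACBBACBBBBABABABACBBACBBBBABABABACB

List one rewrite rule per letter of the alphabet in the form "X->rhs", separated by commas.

A->CB, B->BA, C->BB

  step 2 ⇒ step 3: BACBBABABABA ⇒ BA·CB·BB·BA·BA·CB·BA·CB·BA·CB·BA·CB
    A ↦ CB
    B ↦ BA
    C ↦ BB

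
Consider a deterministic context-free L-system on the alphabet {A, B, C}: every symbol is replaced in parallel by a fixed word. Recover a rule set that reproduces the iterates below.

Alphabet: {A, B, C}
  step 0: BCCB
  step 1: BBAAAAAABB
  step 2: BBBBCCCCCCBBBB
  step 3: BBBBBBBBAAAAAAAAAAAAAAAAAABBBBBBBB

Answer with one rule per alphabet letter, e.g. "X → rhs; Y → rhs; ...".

  step 2 ⇒ step 3: BBBBCCCCCCBBBB ⇒ BB·BB·BB·BB·AAA·AAA·AAA·AAA·AAA·AAA·BB·BB·BB·BB
    B ↦ BB
    C ↦ AAA
  step 1 ⇒ step 2: BBAAAAAABB ⇒ BB·BB·C·C·C·C·C·C·BB·BB
    A ↦ C

A->C, B->BB, C->AAA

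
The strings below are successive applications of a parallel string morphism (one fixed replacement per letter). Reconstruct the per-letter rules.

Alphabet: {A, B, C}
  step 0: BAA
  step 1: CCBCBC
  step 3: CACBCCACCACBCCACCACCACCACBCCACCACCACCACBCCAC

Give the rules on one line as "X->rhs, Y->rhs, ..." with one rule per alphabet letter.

  step 0 ⇒ step 1: BAA ⇒ CC·BC·BC
    A ↦ BC
    B ↦ CC
    C ↦ CAC  (constrained at step 1)

A->BC, B->CC, C->CAC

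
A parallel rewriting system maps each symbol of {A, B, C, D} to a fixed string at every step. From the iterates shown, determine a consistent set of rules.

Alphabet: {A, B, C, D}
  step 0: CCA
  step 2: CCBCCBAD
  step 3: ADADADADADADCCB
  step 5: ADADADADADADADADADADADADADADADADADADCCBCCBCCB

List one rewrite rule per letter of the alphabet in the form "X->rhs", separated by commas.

  step 2 ⇒ step 3: CCBCCBAD ⇒ AD·AD·AD·AD·AD·AD·C·CB
    A ↦ C
    B ↦ AD
    C ↦ AD
    D ↦ CB

A->C, B->AD, C->AD, D->CB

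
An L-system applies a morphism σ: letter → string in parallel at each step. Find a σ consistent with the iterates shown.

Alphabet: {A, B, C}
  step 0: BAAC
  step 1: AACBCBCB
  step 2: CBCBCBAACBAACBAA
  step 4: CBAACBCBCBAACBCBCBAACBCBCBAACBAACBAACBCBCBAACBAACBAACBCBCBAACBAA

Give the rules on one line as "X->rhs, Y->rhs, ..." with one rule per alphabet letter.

A->CB, B->AA, C->CB

  step 1 ⇒ step 2: AACBCBCB ⇒ CB·CB·CB·AA·CB·AA·CB·AA
    A ↦ CB
    B ↦ AA
    C ↦ CB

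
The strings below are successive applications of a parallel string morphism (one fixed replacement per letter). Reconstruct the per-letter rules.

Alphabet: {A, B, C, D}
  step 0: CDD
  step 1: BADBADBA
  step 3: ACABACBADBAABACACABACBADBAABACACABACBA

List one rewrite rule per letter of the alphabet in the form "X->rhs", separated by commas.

A->AC, B->AB, C->BA, D->DBA

  step 0 ⇒ step 1: CDD ⇒ BA·DBA·DBA
    C ↦ BA
    D ↦ DBA
    A ↦ AC  (constrained at step 1)
    B ↦ AB  (constrained at step 1)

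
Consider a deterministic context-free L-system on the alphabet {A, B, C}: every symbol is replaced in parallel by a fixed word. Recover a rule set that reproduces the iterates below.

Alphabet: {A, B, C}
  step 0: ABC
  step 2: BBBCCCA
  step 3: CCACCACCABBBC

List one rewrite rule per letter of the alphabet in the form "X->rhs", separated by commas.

  step 2 ⇒ step 3: BBBCCCA ⇒ CCA·CCA·CCA·B·B·B·C
    A ↦ C
    B ↦ CCA
    C ↦ B

A->C, B->CCA, C->B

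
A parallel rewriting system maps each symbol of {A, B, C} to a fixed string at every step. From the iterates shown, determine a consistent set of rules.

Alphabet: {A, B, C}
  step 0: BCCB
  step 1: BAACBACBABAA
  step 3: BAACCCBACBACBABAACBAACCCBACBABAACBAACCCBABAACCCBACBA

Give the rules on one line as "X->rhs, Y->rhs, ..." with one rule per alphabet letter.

A->C, B->BAA, C->CBA

  step 0 ⇒ step 1: BCCB ⇒ BAA·CBA·CBA·BAA
    B ↦ BAA
    C ↦ CBA
    A ↦ C  (constrained at step 1)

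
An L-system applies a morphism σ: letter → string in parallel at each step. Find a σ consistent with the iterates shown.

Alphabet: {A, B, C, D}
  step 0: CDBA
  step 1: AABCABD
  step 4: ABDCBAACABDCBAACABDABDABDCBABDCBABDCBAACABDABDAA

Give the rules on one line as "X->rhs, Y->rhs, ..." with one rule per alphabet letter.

  step 0 ⇒ step 1: CDBA ⇒ AA·B·C·ABD
    A ↦ ABD
    B ↦ C
    C ↦ AA
    D ↦ B

A->ABD, B->C, C->AA, D->B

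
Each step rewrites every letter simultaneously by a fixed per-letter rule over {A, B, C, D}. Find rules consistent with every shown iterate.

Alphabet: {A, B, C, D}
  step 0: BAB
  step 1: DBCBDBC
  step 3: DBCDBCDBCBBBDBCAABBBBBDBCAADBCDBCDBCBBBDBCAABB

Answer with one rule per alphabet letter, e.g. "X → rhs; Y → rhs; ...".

  step 0 ⇒ step 1: BAB ⇒ DBC·B·DBC
    A ↦ B
    B ↦ DBC
    C ↦ AA  (constrained at step 1)
    D ↦ BBB  (constrained at step 1)

A->B, B->DBC, C->AA, D->BBB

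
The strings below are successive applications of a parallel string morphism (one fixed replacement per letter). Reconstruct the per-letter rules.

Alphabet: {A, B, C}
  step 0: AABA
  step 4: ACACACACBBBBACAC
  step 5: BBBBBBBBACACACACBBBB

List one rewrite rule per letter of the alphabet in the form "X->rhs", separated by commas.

A->B, B->AC, C->B

  step 4 ⇒ step 5: ACACACACBBBBACAC ⇒ B·B·B·B·B·B·B·B·AC·AC·AC·AC·B·B·B·B
    A ↦ B
    B ↦ AC
    C ↦ B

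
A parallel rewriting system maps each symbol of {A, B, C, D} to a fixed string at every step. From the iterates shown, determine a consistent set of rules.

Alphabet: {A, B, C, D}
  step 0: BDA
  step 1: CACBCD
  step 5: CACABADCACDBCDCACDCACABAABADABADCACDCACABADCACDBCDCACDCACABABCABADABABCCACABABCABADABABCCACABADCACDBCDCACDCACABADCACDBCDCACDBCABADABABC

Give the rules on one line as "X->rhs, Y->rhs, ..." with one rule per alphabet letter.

A->D, B->CAC, C->ABA, D->BC

  step 0 ⇒ step 1: BDA ⇒ CAC·BC·D
    A ↦ D
    B ↦ CAC
    D ↦ BC
    C ↦ ABA  (constrained at step 1)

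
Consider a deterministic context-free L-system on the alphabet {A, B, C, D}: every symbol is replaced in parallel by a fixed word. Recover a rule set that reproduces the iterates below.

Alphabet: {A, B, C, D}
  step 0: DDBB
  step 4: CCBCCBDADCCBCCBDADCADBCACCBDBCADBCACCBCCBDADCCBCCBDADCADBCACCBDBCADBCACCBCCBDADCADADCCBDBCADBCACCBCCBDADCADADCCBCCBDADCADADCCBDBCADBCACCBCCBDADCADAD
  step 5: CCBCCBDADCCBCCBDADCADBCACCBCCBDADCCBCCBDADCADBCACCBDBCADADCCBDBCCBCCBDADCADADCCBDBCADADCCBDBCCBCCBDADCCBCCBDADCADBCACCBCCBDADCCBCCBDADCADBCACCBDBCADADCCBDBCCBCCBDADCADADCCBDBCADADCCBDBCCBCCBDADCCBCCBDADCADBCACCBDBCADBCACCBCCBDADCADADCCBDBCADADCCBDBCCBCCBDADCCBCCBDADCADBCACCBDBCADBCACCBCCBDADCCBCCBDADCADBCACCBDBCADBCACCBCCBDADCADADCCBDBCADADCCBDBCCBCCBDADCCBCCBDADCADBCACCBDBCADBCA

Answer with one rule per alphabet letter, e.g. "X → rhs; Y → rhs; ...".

A->DB, B->DAD, C->CCB, D->CA

  step 4 ⇒ step 5: CCBCCBDADCCBCCBDADCADBCACCBDBCADBCACCBCCBDADCCBCCBDADCADBCACCBDBCADBCACCBCCBDADCADADCCBDBCADBCACCBCCBDADCADADCCBCCBDADCADADCCBDBCADBCACCBCCBDADCADAD ⇒ CCB·CCB·DAD·CCB·CCB·DAD·CA·DB·CA·CCB·CCB·DAD·CCB·CCB·DAD·CA·DB·CA·CCB·DB·CA·DAD·CCB·DB·CCB·CCB·DAD·CA·DAD·CCB·DB·CA·DAD·CCB·DB·CCB·CCB·DAD·CCB·CCB·DAD·CA·DB·CA·CCB·CCB·DAD·CCB·CCB·DAD·CA·DB·CA·CCB·DB·CA·DAD·CCB·DB·CCB·CCB·DAD·CA·DAD·CCB·DB·CA·DAD·CCB·DB·CCB·CCB·DAD·CCB·CCB·DAD·CA·DB·CA·CCB·DB·CA·DB·CA·CCB·CCB·DAD·CA·DAD·CCB·DB·CA·DAD·CCB·DB·CCB·CCB·DAD·CCB·CCB·DAD·CA·DB·CA·CCB·DB·CA·DB·CA·CCB·CCB·DAD·CCB·CCB·DAD·CA·DB·CA·CCB·DB·CA·DB·CA·CCB·CCB·DAD·CA·DAD·CCB·DB·CA·DAD·CCB·DB·CCB·CCB·DAD·CCB·CCB·DAD·CA·DB·CA·CCB·DB·CA·DB·CA
    A ↦ DB
    B ↦ DAD
    C ↦ CCB
    D ↦ CA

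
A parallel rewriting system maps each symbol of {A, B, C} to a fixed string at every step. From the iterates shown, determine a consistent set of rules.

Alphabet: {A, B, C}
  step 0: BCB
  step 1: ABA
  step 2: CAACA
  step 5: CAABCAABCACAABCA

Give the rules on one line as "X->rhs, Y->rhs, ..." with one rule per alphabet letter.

A->CA, B->A, C->B

  step 1 ⇒ step 2: ABA ⇒ CA·A·CA
    A ↦ CA
    B ↦ A
  step 0 ⇒ step 1: BCB ⇒ A·B·A
    C ↦ B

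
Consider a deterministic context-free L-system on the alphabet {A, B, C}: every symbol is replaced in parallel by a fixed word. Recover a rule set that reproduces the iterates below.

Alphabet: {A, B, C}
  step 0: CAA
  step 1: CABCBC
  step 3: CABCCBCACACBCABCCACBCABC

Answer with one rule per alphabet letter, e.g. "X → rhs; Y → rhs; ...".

A->BC, B->CB, C->CA

  step 0 ⇒ step 1: CAA ⇒ CA·BC·BC
    A ↦ BC
    C ↦ CA
    B ↦ CB  (constrained at step 1)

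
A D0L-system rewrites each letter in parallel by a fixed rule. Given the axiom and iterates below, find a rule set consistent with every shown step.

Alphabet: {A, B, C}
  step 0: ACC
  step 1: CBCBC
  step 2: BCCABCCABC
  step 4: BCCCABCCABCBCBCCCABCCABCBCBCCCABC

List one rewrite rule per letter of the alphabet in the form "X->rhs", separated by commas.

  step 1 ⇒ step 2: CBCBC ⇒ BC·CA·BC·CA·BC
    B ↦ CA
    C ↦ BC
  step 0 ⇒ step 1: ACC ⇒ C·BC·BC
    A ↦ C

A->C, B->CA, C->BC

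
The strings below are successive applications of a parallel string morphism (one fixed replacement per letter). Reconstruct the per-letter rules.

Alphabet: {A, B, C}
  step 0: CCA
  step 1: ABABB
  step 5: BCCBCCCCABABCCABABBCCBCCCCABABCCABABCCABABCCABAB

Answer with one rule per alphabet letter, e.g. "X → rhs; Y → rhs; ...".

  step 0 ⇒ step 1: CCA ⇒ AB·AB·B
    A ↦ B
    C ↦ AB
    B ↦ CC  (constrained at step 1)

A->B, B->CC, C->AB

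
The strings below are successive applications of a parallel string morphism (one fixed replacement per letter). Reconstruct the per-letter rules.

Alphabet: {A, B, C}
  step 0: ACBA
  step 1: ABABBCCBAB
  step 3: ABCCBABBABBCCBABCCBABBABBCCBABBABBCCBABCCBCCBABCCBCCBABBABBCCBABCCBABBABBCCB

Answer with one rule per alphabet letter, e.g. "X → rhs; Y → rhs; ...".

A->AB, B->CCB, C->ABB

  step 0 ⇒ step 1: ACBA ⇒ AB·ABB·CCB·AB
    A ↦ AB
    B ↦ CCB
    C ↦ ABB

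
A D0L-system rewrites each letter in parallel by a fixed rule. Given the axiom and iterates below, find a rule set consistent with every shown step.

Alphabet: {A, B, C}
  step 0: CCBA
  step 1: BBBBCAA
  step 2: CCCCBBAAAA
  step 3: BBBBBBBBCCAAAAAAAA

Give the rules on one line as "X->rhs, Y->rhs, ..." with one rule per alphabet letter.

A->AA, B->C, C->BB

  step 2 ⇒ step 3: CCCCBBAAAA ⇒ BB·BB·BB·BB·C·C·AA·AA·AA·AA
    A ↦ AA
    B ↦ C
    C ↦ BB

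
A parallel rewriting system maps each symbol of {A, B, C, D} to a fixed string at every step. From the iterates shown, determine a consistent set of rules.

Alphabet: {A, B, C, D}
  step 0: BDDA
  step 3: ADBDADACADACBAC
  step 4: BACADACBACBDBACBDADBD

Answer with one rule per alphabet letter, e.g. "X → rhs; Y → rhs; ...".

A->B, B->AD, C->D, D->AC

  step 3 ⇒ step 4: ADBDADACADACBAC ⇒ B·AC·AD·AC·B·AC·B·D·B·AC·B·D·AD·B·D
    A ↦ B
    B ↦ AD
    C ↦ D
    D ↦ AC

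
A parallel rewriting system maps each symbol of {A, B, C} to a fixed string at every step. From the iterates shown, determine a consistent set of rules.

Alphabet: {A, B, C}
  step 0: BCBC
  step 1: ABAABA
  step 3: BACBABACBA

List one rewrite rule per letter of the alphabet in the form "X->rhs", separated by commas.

A->C, B->A, C->BA

  step 0 ⇒ step 1: BCBC ⇒ A·BA·A·BA
    B ↦ A
    C ↦ BA
    A ↦ C  (constrained at step 1)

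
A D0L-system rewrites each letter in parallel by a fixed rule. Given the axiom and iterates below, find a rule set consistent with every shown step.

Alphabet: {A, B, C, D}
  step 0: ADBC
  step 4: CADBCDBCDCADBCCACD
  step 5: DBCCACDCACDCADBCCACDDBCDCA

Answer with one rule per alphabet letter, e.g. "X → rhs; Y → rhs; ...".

A->BC, B->C, C->D, D->CA

  step 4 ⇒ step 5: CADBCDBCDCADBCCACD ⇒ D·BC·CA·C·D·CA·C·D·CA·D·BC·CA·C·D·D·BC·D·CA
    A ↦ BC
    B ↦ C
    C ↦ D
    D ↦ CA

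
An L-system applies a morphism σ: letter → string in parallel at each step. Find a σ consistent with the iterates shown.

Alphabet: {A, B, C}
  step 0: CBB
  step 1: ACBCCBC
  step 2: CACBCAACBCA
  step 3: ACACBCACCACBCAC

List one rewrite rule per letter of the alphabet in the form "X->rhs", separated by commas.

A->C, B->CBC, C->A

  step 2 ⇒ step 3: CACBCAACBCA ⇒ A·C·A·CBC·A·C·C·A·CBC·A·C
    A ↦ C
    B ↦ CBC
    C ↦ A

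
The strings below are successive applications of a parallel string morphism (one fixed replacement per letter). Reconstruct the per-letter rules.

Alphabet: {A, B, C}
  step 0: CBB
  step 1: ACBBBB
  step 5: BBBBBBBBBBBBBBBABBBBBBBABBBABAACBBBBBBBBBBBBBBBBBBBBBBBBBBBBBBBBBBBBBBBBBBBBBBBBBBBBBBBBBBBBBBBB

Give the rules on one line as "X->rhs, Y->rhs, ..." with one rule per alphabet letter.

A->BA, B->BB, C->AC

  step 0 ⇒ step 1: CBB ⇒ AC·BB·BB
    B ↦ BB
    C ↦ AC
    A ↦ BA  (constrained at step 1)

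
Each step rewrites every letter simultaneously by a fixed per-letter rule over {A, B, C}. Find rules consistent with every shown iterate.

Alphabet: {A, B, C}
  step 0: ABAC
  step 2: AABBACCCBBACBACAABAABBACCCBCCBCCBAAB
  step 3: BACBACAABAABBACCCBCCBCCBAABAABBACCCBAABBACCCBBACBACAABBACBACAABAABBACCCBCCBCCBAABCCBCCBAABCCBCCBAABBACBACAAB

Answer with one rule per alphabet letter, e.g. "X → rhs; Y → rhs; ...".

  step 2 ⇒ step 3: AABBACCCBBACBACAABAABBACCCBCCBCCBAAB ⇒ BAC·BAC·AAB·AAB·BAC·CCB·CCB·CCB·AAB·AAB·BAC·CCB·AAB·BAC·CCB·BAC·BAC·AAB·BAC·BAC·AAB·AAB·BAC·CCB·CCB·CCB·AAB·CCB·CCB·AAB·CCB·CCB·AAB·BAC·BAC·AAB
    A ↦ BAC
    B ↦ AAB
    C ↦ CCB

A->BAC, B->AAB, C->CCB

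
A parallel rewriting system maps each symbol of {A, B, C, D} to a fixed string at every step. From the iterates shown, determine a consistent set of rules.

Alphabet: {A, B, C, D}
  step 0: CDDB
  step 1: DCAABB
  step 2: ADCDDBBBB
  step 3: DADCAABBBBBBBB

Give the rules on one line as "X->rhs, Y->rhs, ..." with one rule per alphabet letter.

  step 2 ⇒ step 3: ADCDDBBBB ⇒ D·A·DC·A·A·BB·BB·BB·BB
    A ↦ D
    B ↦ BB
    C ↦ DC
    D ↦ A

A->D, B->BB, C->DC, D->A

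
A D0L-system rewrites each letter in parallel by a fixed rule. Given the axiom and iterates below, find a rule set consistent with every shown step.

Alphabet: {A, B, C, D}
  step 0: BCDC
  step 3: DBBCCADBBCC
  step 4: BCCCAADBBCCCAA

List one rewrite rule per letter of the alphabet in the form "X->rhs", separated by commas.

A->DB, B->C, C->A, D->BC

  step 3 ⇒ step 4: DBBCCADBBCC ⇒ BC·C·C·A·A·DB·BC·C·C·A·A
    A ↦ DB
    B ↦ C
    C ↦ A
    D ↦ BC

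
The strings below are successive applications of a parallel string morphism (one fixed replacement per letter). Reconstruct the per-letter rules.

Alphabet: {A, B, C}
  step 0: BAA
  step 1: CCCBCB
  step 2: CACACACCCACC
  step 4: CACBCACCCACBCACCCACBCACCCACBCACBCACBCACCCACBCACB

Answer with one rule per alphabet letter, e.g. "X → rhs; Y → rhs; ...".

  step 1 ⇒ step 2: CCCBCB ⇒ CA·CA·CA·CC·CA·CC
    B ↦ CC
    C ↦ CA
  step 0 ⇒ step 1: BAA ⇒ CC·CB·CB
    A ↦ CB

A->CB, B->CC, C->CA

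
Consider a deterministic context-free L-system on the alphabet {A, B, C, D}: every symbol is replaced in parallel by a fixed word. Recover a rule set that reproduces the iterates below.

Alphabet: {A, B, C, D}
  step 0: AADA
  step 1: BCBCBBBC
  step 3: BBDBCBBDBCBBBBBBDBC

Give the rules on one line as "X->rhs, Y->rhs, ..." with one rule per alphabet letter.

A->BC, B->D, C->BA, D->BB

  step 0 ⇒ step 1: AADA ⇒ BC·BC·BB·BC
    A ↦ BC
    D ↦ BB
    B ↦ D  (constrained at step 1)
    C ↦ BA  (constrained at step 1)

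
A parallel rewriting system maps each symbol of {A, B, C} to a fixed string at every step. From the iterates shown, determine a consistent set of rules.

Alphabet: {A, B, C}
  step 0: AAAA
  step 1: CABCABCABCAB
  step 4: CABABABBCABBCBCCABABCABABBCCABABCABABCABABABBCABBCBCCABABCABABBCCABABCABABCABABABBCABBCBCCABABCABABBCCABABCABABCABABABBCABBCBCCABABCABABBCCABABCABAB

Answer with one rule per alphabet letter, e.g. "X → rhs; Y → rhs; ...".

A->CAB, B->AB, C->BC

  step 0 ⇒ step 1: AAAA ⇒ CAB·CAB·CAB·CAB
    A ↦ CAB
    B ↦ AB  (constrained at step 1)
    C ↦ BC  (constrained at step 1)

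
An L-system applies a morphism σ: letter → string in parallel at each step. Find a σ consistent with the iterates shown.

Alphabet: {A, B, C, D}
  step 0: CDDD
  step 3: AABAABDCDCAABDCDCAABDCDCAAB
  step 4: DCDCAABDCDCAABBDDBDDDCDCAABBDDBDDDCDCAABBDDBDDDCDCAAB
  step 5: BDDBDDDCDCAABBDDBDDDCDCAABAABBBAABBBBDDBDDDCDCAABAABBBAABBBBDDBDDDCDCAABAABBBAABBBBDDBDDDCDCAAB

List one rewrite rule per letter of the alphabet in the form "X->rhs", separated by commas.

  step 4 ⇒ step 5: DCDCAABDCDCAABBDDBDDDCDCAABBDDBDDDCDCAABBDDBDDDCDCAAB ⇒ B·DD·B·DD·DC·DC·AAB·B·DD·B·DD·DC·DC·AAB·AAB·B·B·AAB·B·B·B·DD·B·DD·DC·DC·AAB·AAB·B·B·AAB·B·B·B·DD·B·DD·DC·DC·AAB·AAB·B·B·AAB·B·B·B·DD·B·DD·DC·DC·AAB
    A ↦ DC
    B ↦ AAB
    C ↦ DD
    D ↦ B

A->DC, B->AAB, C->DD, D->B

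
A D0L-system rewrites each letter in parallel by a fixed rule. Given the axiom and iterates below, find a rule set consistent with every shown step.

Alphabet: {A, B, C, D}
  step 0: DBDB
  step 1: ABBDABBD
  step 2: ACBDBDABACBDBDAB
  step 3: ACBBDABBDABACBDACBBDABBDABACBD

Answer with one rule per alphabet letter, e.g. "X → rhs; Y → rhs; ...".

A->AC, B->BD, C->B, D->AB

  step 2 ⇒ step 3: ACBDBDABACBDBDAB ⇒ AC·B·BD·AB·BD·AB·AC·BD·AC·B·BD·AB·BD·AB·AC·BD
    A ↦ AC
    B ↦ BD
    C ↦ B
    D ↦ AB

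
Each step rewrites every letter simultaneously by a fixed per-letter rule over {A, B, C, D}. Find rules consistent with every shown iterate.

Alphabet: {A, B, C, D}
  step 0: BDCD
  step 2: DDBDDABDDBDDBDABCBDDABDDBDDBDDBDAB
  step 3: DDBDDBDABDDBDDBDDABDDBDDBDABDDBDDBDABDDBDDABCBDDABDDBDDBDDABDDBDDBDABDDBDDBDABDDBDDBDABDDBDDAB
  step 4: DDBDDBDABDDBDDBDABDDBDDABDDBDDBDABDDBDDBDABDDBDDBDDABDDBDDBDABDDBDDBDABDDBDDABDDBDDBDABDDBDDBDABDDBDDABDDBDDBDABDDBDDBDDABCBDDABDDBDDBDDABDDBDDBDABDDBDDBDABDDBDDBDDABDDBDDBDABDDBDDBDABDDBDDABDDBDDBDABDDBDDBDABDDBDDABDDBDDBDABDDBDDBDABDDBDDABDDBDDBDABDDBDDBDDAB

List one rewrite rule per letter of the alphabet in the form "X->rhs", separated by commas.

  step 3 ⇒ step 4: DDBDDBDABDDBDDBDDABDDBDDBDABDDBDDBDABDDBDDABCBDDABDDBDDBDDABDDBDDBDABDDBDDBDABDDBDDBDABDDBDDAB ⇒ DDB·DDB·DAB·DDB·DDB·DAB·DDB·D·DAB·DDB·DDB·DAB·DDB·DDB·DAB·DDB·DDB·D·DAB·DDB·DDB·DAB·DDB·DDB·DAB·DDB·D·DAB·DDB·DDB·DAB·DDB·DDB·DAB·DDB·D·DAB·DDB·DDB·DAB·DDB·DDB·D·DAB·CBD·DAB·DDB·DDB·D·DAB·DDB·DDB·DAB·DDB·DDB·DAB·DDB·DDB·D·DAB·DDB·DDB·DAB·DDB·DDB·DAB·DDB·D·DAB·DDB·DDB·DAB·DDB·DDB·DAB·DDB·D·DAB·DDB·DDB·DAB·DDB·DDB·DAB·DDB·D·DAB·DDB·DDB·DAB·DDB·DDB·D·DAB
    A ↦ D
    B ↦ DAB
    C ↦ CBD
    D ↦ DDB

A->D, B->DAB, C->CBD, D->DDB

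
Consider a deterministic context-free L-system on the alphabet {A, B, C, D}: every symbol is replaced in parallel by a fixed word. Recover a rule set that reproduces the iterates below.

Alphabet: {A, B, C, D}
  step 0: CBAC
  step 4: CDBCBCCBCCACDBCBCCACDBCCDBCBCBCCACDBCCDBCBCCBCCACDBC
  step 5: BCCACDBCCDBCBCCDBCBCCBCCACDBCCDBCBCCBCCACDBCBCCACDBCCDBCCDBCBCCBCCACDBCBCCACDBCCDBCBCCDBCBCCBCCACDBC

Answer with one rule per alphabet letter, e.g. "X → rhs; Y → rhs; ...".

A->C, B->CD, C->BC, D->CA

  step 4 ⇒ step 5: CDBCBCCBCCACDBCBCCACDBCCDBCBCBCCACDBCCDBCBCCBCCACDBC ⇒ BC·CA·CD·BC·CD·BC·BC·CD·BC·BC·C·BC·CA·CD·BC·CD·BC·BC·C·BC·CA·CD·BC·BC·CA·CD·BC·CD·BC·CD·BC·BC·C·BC·CA·CD·BC·BC·CA·CD·BC·CD·BC·BC·CD·BC·BC·C·BC·CA·CD·BC
    A ↦ C
    B ↦ CD
    C ↦ BC
    D ↦ CA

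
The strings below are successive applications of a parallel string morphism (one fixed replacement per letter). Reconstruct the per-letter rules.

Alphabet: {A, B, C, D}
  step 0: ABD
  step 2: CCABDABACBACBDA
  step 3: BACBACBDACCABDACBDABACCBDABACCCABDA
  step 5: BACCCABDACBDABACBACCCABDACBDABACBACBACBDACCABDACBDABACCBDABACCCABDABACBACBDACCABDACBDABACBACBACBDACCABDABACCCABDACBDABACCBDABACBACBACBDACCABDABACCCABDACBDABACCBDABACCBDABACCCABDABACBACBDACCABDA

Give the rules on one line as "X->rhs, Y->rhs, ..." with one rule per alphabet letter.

A->BDA, B->C, C->BAC, D->CA

  step 2 ⇒ step 3: CCABDABACBACBDA ⇒ BAC·BAC·BDA·C·CA·BDA·C·BDA·BAC·C·BDA·BAC·C·CA·BDA
    A ↦ BDA
    B ↦ C
    C ↦ BAC
    D ↦ CA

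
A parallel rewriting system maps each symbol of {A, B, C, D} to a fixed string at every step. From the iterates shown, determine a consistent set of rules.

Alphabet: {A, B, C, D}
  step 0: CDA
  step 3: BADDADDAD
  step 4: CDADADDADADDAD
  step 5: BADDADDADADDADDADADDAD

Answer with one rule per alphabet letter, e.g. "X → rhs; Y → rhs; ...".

A->D, B->C, C->B, D->AD

  step 4 ⇒ step 5: CDADADDADADDAD ⇒ B·AD·D·AD·D·AD·AD·D·AD·D·AD·AD·D·AD
    A ↦ D
    C ↦ B
    D ↦ AD
  step 3 ⇒ step 4: BADDADDAD ⇒ C·D·AD·AD·D·AD·AD·D·AD
    B ↦ C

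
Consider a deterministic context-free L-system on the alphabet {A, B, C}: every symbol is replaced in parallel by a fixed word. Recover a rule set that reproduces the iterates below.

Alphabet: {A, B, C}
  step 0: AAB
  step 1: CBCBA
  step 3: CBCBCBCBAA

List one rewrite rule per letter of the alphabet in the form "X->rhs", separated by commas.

A->CB, B->A, C->A

  step 0 ⇒ step 1: AAB ⇒ CB·CB·A
    A ↦ CB
    B ↦ A
    C ↦ A  (constrained at step 1)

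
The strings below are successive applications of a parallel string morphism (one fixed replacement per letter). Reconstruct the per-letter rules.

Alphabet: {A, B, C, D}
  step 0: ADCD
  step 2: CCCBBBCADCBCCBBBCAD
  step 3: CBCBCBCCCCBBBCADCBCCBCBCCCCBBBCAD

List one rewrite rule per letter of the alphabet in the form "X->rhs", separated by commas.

  step 2 ⇒ step 3: CCCBBBCADCBCCBBBCAD ⇒ CB·CB·CB·C·C·C·CB·BB·CAD·CB·C·CB·CB·C·C·C·CB·BB·CAD
    A ↦ BB
    B ↦ C
    C ↦ CB
    D ↦ CAD

A->BB, B->C, C->CB, D->CAD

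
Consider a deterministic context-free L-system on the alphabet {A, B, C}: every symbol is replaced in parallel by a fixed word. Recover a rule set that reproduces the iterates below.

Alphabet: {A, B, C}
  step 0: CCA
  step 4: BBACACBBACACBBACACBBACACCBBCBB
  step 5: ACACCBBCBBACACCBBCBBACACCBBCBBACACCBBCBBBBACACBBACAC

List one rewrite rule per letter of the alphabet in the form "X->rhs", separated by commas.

A->C, B->AC, C->BB

  step 4 ⇒ step 5: BBACACBBACACBBACACBBACACCBBCBB ⇒ AC·AC·C·BB·C·BB·AC·AC·C·BB·C·BB·AC·AC·C·BB·C·BB·AC·AC·C·BB·C·BB·BB·AC·AC·BB·AC·AC
    A ↦ C
    B ↦ AC
    C ↦ BB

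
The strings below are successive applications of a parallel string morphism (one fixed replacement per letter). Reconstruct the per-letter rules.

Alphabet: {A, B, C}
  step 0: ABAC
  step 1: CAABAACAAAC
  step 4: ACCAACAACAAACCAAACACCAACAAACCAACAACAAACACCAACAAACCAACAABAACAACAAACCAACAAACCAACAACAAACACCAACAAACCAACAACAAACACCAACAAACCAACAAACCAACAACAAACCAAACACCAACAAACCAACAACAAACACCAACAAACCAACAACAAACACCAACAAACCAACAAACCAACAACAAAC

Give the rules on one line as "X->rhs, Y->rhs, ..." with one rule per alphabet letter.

A->CAA, B->BAA, C->AC

  step 0 ⇒ step 1: ABAC ⇒ CAA·BAA·CAA·AC
    A ↦ CAA
    B ↦ BAA
    C ↦ AC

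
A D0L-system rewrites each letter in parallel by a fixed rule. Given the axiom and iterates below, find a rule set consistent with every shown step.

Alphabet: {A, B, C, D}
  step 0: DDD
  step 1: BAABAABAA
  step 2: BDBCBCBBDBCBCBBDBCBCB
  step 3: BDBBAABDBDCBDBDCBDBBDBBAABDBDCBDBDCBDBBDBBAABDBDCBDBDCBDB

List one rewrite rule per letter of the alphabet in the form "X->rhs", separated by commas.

  step 2 ⇒ step 3: BDBCBCBBDBCBCBBDBCBCB ⇒ BDB·BAA·BDB·DC·BDB·DC·BDB·BDB·BAA·BDB·DC·BDB·DC·BDB·BDB·BAA·BDB·DC·BDB·DC·BDB
    B ↦ BDB
    C ↦ DC
    D ↦ BAA
  step 1 ⇒ step 2: BAABAABAA ⇒ BDB·CB·CB·BDB·CB·CB·BDB·CB·CB
    A ↦ CB

A->CB, B->BDB, C->DC, D->BAA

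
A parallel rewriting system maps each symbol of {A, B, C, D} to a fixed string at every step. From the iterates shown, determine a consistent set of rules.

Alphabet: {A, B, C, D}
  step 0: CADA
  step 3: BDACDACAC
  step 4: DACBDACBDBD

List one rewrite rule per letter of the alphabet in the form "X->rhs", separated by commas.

  step 3 ⇒ step 4: BDACDACAC ⇒ D·AC·B·D·AC·B·D·B·D
    A ↦ B
    B ↦ D
    C ↦ D
    D ↦ AC

A->B, B->D, C->D, D->AC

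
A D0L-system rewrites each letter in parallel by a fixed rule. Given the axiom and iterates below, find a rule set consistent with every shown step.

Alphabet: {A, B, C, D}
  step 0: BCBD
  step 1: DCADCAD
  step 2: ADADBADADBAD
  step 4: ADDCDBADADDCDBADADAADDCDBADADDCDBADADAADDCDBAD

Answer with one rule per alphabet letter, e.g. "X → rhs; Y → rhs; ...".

  step 1 ⇒ step 2: DCADCAD ⇒ AD·A·DB·AD·A·DB·AD
    A ↦ DB
    C ↦ A
    D ↦ AD
  step 0 ⇒ step 1: BCBD ⇒ DC·A·DC·AD
    B ↦ DC

A->DB, B->DC, C->A, D->AD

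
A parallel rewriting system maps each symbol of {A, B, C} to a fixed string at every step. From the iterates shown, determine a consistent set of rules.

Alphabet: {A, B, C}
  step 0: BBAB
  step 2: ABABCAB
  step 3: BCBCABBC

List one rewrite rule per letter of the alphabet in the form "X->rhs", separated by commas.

  step 2 ⇒ step 3: ABABCAB ⇒ B·C·B·C·AB·B·C
    A ↦ B
    B ↦ C
    C ↦ AB

A->B, B->C, C->AB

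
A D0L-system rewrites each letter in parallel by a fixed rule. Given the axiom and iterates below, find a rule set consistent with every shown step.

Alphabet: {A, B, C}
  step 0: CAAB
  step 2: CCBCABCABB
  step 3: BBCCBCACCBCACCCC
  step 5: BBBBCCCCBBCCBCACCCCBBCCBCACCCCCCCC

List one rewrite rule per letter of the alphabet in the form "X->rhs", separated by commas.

  step 2 ⇒ step 3: CCBCABCABB ⇒ B·B·CC·B·CA·CC·B·CA·CC·CC
    A ↦ CA
    B ↦ CC
    C ↦ B

A->CA, B->CC, C->B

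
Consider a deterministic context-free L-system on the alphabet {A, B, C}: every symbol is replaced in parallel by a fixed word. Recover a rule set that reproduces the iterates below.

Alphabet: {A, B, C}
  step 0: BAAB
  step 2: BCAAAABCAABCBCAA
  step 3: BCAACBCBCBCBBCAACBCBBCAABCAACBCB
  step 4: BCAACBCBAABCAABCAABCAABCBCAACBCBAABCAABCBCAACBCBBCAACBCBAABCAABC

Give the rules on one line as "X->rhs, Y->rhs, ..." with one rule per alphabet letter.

  step 3 ⇒ step 4: BCAACBCBCBCBBCAACBCBBCAABCAACBCB ⇒ BC·AA·CB·CB·AA·BC·AA·BC·AA·BC·AA·BC·BC·AA·CB·CB·AA·BC·AA·BC·BC·AA·CB·CB·BC·AA·CB·CB·AA·BC·AA·BC
    A ↦ CB
    B ↦ BC
    C ↦ AA

A->CB, B->BC, C->AA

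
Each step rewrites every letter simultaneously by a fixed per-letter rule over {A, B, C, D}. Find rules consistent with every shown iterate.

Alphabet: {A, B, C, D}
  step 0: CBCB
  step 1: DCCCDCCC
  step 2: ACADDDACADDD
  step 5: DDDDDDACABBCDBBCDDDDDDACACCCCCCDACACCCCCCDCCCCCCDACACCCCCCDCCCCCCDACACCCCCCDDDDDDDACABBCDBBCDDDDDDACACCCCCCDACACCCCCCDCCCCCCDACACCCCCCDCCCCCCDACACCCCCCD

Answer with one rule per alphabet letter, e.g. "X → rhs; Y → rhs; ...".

A->BBC, B->CCC, C->D, D->ACA

  step 1 ⇒ step 2: DCCCDCCC ⇒ ACA·D·D·D·ACA·D·D·D
    C ↦ D
    D ↦ ACA
    A ↦ BBC  (constrained at step 2)
  step 0 ⇒ step 1: CBCB ⇒ D·CCC·D·CCC
    B ↦ CCC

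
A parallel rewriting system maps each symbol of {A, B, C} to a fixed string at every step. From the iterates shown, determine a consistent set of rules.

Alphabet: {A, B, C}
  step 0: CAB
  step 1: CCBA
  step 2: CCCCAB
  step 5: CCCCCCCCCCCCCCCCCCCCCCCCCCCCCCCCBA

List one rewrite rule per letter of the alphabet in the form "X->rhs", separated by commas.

  step 1 ⇒ step 2: CCBA ⇒ CC·CC·A·B
    A ↦ B
    B ↦ A
    C ↦ CC

A->B, B->A, C->CC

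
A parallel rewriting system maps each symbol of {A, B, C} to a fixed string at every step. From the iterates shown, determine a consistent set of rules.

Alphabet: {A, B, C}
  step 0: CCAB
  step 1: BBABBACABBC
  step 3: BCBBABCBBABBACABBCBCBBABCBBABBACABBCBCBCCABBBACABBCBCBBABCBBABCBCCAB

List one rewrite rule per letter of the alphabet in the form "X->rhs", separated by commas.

A->CAB, B->BC, C->BBA

  step 0 ⇒ step 1: CCAB ⇒ BBA·BBA·CAB·BC
    A ↦ CAB
    B ↦ BC
    C ↦ BBA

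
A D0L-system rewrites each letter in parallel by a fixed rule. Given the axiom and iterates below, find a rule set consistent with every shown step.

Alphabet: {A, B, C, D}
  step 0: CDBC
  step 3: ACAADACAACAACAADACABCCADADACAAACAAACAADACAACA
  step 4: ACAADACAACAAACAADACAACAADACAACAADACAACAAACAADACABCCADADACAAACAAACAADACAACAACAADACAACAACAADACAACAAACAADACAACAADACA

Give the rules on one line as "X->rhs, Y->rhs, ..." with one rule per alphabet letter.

  step 3 ⇒ step 4: ACAADACAACAACAADACABCCADADACAAACAAACAADACAACA ⇒ ACA·AD·ACA·ACA·A·ACA·AD·ACA·ACA·AD·ACA·ACA·AD·ACA·ACA·A·ACA·AD·ACA·BCC·AD·AD·ACA·A·ACA·A·ACA·AD·ACA·ACA·ACA·AD·ACA·ACA·ACA·AD·ACA·ACA·A·ACA·AD·ACA·ACA·AD·ACA
    A ↦ ACA
    B ↦ BCC
    C ↦ AD
    D ↦ A

A->ACA, B->BCC, C->AD, D->A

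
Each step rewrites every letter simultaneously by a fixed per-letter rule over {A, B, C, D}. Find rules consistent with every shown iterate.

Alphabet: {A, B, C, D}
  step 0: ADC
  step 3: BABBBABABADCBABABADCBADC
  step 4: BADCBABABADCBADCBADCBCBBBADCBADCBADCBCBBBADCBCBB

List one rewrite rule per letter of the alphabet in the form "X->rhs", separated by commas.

  step 3 ⇒ step 4: BABBBABABADCBABABADCBADC ⇒ BA·DC·BA·BA·BA·DC·BA·DC·BA·DC·BC·BB·BA·DC·BA·DC·BA·DC·BC·BB·BA·DC·BC·BB
    A ↦ DC
    B ↦ BA
    C ↦ BB
    D ↦ BC

A->DC, B->BA, C->BB, D->BC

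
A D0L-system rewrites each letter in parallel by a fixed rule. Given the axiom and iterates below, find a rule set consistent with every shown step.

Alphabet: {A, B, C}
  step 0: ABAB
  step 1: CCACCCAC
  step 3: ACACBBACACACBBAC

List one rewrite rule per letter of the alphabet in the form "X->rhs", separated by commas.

A->CC, B->AC, C->B

  step 0 ⇒ step 1: ABAB ⇒ CC·AC·CC·AC
    A ↦ CC
    B ↦ AC
    C ↦ B  (constrained at step 1)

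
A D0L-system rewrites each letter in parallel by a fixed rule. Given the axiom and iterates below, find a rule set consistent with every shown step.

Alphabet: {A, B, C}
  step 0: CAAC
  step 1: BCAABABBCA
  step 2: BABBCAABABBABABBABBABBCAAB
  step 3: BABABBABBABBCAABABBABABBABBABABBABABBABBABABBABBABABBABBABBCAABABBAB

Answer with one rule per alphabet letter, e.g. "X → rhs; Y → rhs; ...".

  step 2 ⇒ step 3: BABBCAABABBABABBABBABBCAAB ⇒ BAB·AB·BAB·BAB·BCA·AB·AB·BAB·AB·BAB·BAB·AB·BAB·AB·BAB·BAB·AB·BAB·BAB·AB·BAB·BAB·BCA·AB·AB·BAB
    A ↦ AB
    B ↦ BAB
    C ↦ BCA

A->AB, B->BAB, C->BCA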